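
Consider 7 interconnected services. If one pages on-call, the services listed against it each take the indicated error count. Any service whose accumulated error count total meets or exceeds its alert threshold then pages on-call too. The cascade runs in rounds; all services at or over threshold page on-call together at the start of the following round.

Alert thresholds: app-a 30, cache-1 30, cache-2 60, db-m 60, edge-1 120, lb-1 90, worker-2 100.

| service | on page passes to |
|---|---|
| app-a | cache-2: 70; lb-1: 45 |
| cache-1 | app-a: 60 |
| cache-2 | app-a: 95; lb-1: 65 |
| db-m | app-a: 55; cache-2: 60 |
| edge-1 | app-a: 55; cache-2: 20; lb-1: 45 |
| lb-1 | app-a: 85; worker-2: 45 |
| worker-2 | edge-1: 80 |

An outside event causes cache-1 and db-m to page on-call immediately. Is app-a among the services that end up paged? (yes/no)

Round 1 — cache-1, db-m page on-call (initial).
  app-a: +60+55 → 115 ≥ 30
  cache-2: +60 → 60 ≥ 60
Round 2 — app-a, cache-2 page on-call.
  lb-1: +45+65 → 110 ≥ 90
Round 3 — lb-1 pages on-call.
  worker-2: +45 → 45 < 100
No further pages.

yes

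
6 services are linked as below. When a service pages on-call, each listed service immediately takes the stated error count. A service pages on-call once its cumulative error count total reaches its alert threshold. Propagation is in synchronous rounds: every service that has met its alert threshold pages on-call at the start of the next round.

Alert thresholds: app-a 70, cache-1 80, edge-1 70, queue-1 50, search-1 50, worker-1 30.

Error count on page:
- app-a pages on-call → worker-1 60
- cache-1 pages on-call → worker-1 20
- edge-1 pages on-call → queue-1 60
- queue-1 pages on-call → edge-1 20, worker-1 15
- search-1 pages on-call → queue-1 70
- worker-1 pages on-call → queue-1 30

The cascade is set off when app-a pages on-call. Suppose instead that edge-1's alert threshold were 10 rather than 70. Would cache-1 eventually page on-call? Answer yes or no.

With edge-1's alert threshold at 10:
Round 1 — app-a pages on-call (initial).
  worker-1: +60 → 60 ≥ 30
Round 2 — worker-1 pages on-call.
  queue-1: +30 → 30 < 50
No further pages.

no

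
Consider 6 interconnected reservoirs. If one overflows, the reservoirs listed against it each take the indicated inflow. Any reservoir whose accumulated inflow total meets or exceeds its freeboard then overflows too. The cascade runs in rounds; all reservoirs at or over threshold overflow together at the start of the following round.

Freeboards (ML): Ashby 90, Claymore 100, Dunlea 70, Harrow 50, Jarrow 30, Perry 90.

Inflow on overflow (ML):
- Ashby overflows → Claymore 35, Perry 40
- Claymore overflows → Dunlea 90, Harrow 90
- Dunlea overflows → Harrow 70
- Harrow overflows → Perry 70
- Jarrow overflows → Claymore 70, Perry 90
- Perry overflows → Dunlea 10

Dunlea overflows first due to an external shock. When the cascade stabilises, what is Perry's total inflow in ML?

Round 1 — Dunlea overflows (initial).
  Harrow: +70 → 70 ≥ 50
Round 2 — Harrow overflows.
  Perry: +70 → 70 < 90
No further overflows.

70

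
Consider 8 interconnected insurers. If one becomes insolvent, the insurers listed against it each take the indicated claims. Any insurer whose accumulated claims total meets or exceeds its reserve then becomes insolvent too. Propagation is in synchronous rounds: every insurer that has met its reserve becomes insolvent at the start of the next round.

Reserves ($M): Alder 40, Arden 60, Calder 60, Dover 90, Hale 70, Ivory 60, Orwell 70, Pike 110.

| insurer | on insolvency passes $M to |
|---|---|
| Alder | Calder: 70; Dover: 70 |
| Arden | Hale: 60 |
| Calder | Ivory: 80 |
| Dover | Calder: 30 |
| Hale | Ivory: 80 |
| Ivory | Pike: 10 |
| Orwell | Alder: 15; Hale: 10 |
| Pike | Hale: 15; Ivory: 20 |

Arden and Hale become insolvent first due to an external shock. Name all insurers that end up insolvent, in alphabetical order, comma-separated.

Round 1 — Arden, Hale become insolvent (initial).
  Ivory: +80 → 80 ≥ 60
Round 2 — Ivory becomes insolvent.
  Pike: +10 → 10 < 110
No further insolvencies.

Arden, Hale, Ivory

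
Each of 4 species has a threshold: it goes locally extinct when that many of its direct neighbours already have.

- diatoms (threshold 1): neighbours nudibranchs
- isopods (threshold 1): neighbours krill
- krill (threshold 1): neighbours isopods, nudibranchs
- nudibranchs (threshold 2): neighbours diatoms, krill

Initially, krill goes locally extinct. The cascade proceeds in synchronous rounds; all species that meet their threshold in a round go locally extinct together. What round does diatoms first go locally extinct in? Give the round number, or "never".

never

Round 1 — krill goes locally extinct (initial).
Round 2 — checking thresholds:
  isopods: 1 of 1 neighbours ≥ 1, goes locally extinct.
  nudibranchs: 1 of 2 neighbours < 2, not yet.
Round 3 — no new extinctions; cascade stops.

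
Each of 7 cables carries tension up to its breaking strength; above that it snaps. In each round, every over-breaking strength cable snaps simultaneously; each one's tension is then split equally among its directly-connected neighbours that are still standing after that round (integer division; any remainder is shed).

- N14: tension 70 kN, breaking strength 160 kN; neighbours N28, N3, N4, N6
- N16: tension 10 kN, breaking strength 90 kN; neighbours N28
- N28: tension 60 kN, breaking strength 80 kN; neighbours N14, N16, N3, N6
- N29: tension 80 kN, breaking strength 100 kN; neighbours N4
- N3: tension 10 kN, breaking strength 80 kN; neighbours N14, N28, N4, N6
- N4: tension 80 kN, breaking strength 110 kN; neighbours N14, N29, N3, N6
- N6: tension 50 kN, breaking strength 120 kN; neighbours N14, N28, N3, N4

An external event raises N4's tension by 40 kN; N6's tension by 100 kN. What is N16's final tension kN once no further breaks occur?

Round 1 — N4 at 120 > 110; N6 at 150 > 120. N4, N6 snap.
  N4 sheds 120 kN to N14, N29, N3: 40 each.
    N14: 70+40 = 110 ≤ 160
    N29: 80+40 = 120 > 100
    N3: 10+40 = 50 ≤ 80
  N6 sheds 150 kN to N14, N28, N3: 50 each.
    N14: 110+50 = 160 ≤ 160
    N28: 60+50 = 110 > 80
    N3: 50+50 = 100 > 80
Round 2 — N28, N29, N3 snap.
  N28 sheds 110 kN to N14, N16: 55 each.
    N14: 160+55 = 215 > 160
    N16: 10+55 = 65 ≤ 90
  N29 sheds 120 kN: no online neighbours, lost.
  N3 sheds 100 kN to N14: 100 each.
    N14: 215+100 = 315 > 160
Round 3 — N14 snaps.
  N14 sheds 315 kN: no online neighbours, lost.
No further breaks.

65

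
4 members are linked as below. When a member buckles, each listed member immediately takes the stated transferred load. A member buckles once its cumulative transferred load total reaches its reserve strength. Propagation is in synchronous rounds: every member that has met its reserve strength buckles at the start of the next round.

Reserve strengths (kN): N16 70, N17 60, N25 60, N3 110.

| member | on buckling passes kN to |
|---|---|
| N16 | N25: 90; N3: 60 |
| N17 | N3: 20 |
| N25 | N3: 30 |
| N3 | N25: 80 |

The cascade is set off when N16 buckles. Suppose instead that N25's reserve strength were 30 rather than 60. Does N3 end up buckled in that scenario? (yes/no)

no

With N25's reserve strength at 30:
Round 1 — N16 buckles (initial).
  N25: +90 → 90 ≥ 30
  N3: +60 → 60 < 110
Round 2 — N25 buckles.
  N3: +30 → 90 < 110
No further bucklings.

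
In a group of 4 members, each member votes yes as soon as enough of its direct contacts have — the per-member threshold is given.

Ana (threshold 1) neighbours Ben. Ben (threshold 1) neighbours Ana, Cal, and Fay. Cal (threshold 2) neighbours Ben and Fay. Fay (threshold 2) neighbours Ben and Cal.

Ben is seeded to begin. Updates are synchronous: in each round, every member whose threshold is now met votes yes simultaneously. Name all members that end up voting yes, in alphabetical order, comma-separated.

Ana, Ben

Round 1 — Ben votes yes (initial).
Round 2 — checking thresholds:
  Ana: 1 of 1 neighbours ≥ 1, votes yes.
  Cal: 1 of 2 neighbours < 2, not yet.
  Fay: 1 of 2 neighbours < 2, not yet.
Round 3 — no new yes votes; cascade stops.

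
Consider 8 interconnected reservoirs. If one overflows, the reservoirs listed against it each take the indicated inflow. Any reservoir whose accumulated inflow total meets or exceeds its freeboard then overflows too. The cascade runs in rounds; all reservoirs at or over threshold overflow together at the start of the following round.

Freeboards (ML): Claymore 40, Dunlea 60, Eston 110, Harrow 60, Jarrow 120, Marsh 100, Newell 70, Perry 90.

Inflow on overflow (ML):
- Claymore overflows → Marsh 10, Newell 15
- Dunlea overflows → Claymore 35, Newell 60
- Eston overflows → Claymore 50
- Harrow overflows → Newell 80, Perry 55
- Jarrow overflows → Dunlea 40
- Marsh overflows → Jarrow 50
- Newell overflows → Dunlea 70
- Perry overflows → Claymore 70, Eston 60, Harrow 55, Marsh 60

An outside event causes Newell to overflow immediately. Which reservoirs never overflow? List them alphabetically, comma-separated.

Claymore, Eston, Harrow, Jarrow, Marsh, Perry

Round 1 — Newell overflows (initial).
  Dunlea: +70 → 70 ≥ 60
Round 2 — Dunlea overflows.
  Claymore: +35 → 35 < 40
No further overflows.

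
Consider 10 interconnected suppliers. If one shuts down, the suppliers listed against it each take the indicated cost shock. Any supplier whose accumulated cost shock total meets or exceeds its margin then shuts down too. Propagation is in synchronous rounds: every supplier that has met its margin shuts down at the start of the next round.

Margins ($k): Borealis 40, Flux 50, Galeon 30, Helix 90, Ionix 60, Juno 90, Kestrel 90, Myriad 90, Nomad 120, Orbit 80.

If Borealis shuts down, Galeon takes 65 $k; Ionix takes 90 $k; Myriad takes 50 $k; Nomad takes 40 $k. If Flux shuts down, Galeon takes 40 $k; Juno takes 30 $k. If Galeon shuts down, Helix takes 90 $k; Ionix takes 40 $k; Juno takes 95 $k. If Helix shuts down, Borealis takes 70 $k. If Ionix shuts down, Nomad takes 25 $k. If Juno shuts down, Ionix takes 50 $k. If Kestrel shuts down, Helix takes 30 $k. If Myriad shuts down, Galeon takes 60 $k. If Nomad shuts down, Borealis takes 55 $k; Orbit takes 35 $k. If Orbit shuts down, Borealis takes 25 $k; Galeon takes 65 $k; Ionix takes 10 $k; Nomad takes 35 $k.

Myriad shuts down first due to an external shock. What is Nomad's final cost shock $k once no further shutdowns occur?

Round 1 — Myriad shuts down (initial).
  Galeon: +60 → 60 ≥ 30
Round 2 — Galeon shuts down.
  Helix: +90 → 90 ≥ 90
  Ionix: +40 → 40 < 60
  Juno: +95 → 95 ≥ 90
Round 3 — Helix, Juno shut down.
  Borealis: +70 → 70 ≥ 40
  Ionix: +50 → 90 ≥ 60
Round 4 — Borealis, Ionix shut down.
  Nomad: +40+25 → 65 < 120
No further shutdowns.

65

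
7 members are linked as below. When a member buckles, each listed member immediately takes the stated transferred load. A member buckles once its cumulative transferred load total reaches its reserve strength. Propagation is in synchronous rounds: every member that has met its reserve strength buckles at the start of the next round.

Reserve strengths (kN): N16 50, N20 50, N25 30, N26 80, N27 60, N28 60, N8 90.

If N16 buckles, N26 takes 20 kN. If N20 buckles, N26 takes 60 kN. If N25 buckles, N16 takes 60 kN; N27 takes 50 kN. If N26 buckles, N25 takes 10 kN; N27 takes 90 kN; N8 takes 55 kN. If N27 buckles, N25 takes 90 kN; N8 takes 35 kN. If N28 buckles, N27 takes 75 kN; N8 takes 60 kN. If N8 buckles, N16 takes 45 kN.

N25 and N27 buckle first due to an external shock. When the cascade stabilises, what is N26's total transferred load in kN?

Round 1 — N25, N27 buckle (initial).
  N16: +60 → 60 ≥ 50
  N8: +35 → 35 < 90
Round 2 — N16 buckles.
  N26: +20 → 20 < 80
No further bucklings.

20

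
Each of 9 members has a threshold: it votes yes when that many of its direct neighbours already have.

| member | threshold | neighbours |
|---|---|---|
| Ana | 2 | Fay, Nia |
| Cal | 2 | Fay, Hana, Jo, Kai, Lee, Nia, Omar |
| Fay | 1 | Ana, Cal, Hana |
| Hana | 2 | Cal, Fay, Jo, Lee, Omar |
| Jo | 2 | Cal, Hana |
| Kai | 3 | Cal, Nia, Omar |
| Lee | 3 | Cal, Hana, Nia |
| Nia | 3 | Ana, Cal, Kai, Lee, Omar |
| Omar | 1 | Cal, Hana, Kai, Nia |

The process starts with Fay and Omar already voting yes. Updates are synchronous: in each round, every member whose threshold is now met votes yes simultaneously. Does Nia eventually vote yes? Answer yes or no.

no

Round 1 — Fay, Omar vote yes (initial).
Round 2 — checking thresholds:
  Ana: 1 of 2 neighbours < 2, holds.
  Cal: 2 of 7 neighbours ≥ 2, votes yes.
  Hana: 2 of 5 neighbours ≥ 2, votes yes.
  Kai: 1 of 3 neighbours < 3, holds.
  Nia: 1 of 5 neighbours < 3, holds.
Round 3 — checking thresholds:
  Ana: 1 of 2 neighbours < 2, holds.
  Jo: 2 of 2 neighbours ≥ 2, votes yes.
  Kai: 2 of 3 neighbours < 3, holds.
  Lee: 2 of 3 neighbours < 3, holds.
  Nia: 2 of 5 neighbours < 3, holds.
Round 4 — no new yes votes; cascade stops.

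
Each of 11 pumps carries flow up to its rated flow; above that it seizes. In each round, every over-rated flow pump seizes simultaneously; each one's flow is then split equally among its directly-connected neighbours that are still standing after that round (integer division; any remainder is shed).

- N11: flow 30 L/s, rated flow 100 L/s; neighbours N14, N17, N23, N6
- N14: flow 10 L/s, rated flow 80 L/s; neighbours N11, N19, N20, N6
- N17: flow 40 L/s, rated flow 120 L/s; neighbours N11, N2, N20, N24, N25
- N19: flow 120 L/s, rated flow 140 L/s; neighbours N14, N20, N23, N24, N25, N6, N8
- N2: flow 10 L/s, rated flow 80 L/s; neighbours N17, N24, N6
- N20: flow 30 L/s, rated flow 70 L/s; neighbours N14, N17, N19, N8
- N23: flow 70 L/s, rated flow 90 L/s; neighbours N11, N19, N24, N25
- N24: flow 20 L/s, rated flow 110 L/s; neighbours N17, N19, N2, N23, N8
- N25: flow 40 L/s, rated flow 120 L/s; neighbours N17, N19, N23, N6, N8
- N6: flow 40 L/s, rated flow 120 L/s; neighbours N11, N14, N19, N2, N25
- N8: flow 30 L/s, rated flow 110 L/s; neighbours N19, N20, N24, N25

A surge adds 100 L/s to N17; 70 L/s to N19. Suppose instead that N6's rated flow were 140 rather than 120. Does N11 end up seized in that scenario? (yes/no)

With N6's rated flow at 140:
Round 1 — N17 at 140 > 120; N19 at 190 > 140. N17, N19 seize.
  N17 sheds 140 L/s to N11, N2, N20, N24, N25: 28 each.
    N11: 30+28 = 58 ≤ 100
    N2: 10+28 = 38 ≤ 80
    N20: 30+28 = 58 ≤ 70
    N24: 20+28 = 48 ≤ 110
    N25: 40+28 = 68 ≤ 120
  N19 sheds 190 L/s to N14, N20, N23, N24, N25, N6, N8: 27 each (1 lost).
    N14: 10+27 = 37 ≤ 80
    N20: 58+27 = 85 > 70
    N23: 70+27 = 97 > 90
    N24: 48+27 = 75 ≤ 110
    N25: 68+27 = 95 ≤ 120
    N6: 40+27 = 67 ≤ 140
    N8: 30+27 = 57 ≤ 110
Round 2 — N20, N23 seize.
  N20 sheds 85 L/s to N14, N8: 42 each (1 lost).
    N14: 37+42 = 79 ≤ 80
    N8: 57+42 = 99 ≤ 110
  N23 sheds 97 L/s to N11, N24, N25: 32 each (1 lost).
    N11: 58+32 = 90 ≤ 100
    N24: 75+32 = 107 ≤ 110
    N25: 95+32 = 127 > 120
Round 3 — N25 seizes.
  N25 sheds 127 L/s to N6, N8: 63 each (1 lost).
    N6: 67+63 = 130 ≤ 140
    N8: 99+63 = 162 > 110
Round 4 — N8 seizes.
  N8 sheds 162 L/s to N24: 162 each.
    N24: 107+162 = 269 > 110
Round 5 — N24 seizes.
  N24 sheds 269 L/s to N2: 269 each.
    N2: 38+269 = 307 > 80
Round 6 — N2 seizes.
  N2 sheds 307 L/s to N6: 307 each.
    N6: 130+307 = 437 > 140
Round 7 — N6 seizes.
  N6 sheds 437 L/s to N11, N14: 218 each (1 lost).
    N11: 90+218 = 308 > 100
    N14: 79+218 = 297 > 80
Round 8 — N11, N14 seize.
  N11 sheds 308 L/s: no online neighbours, lost.
  N14 sheds 297 L/s: no online neighbours, lost.
No further seizures.

yes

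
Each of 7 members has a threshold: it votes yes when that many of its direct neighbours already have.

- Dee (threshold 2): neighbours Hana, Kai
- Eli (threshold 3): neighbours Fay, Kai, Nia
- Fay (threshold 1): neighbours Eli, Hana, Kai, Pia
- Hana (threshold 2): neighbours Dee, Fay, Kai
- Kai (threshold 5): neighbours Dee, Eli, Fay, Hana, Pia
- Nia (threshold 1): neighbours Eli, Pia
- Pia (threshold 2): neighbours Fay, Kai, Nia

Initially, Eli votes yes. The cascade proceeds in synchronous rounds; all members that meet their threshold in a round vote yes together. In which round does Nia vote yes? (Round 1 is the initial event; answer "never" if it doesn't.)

2

Round 1 — Eli votes yes (initial).
Round 2 — checking thresholds:
  Fay: 1 of 4 neighbours ≥ 1, votes yes.
  Kai: 1 of 5 neighbours < 5, not yet.
  Nia: 1 of 2 neighbours ≥ 1, votes yes.
Round 3 — checking thresholds:
  Hana: 1 of 3 neighbours < 2, not yet.
  Kai: 2 of 5 neighbours < 5, not yet.
  Pia: 2 of 3 neighbours ≥ 2, votes yes.
Round 4 — no new yes votes; cascade stops.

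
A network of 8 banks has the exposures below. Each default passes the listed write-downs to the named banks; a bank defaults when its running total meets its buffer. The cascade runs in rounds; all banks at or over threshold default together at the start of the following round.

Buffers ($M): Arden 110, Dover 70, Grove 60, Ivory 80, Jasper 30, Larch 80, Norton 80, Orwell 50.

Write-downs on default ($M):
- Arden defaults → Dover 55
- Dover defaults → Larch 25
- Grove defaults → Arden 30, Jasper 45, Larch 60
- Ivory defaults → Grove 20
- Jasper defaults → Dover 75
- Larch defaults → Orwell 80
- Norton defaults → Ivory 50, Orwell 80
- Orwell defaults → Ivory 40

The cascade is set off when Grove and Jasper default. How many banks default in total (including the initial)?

5

Round 1 — Grove, Jasper default (initial).
  Arden: +30 → 30 < 110
  Dover: +75 → 75 ≥ 70
  Larch: +60 → 60 < 80
Round 2 — Dover defaults.
  Larch: +25 → 85 ≥ 80
Round 3 — Larch defaults.
  Orwell: +80 → 80 ≥ 50
Round 4 — Orwell defaults.
  Ivory: +40 → 40 < 80
No further defaults.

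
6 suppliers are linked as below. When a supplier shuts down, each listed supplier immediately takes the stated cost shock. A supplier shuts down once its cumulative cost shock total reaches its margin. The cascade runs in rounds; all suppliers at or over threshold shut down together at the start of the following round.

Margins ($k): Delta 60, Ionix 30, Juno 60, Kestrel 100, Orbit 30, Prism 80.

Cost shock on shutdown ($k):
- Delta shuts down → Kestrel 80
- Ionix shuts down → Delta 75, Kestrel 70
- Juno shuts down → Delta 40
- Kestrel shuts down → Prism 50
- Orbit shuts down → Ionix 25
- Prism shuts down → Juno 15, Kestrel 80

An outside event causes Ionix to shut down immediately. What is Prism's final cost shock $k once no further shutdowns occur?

50

Round 1 — Ionix shuts down (initial).
  Delta: +75 → 75 ≥ 60
  Kestrel: +70 → 70 < 100
Round 2 — Delta shuts down.
  Kestrel: +80 → 150 ≥ 100
Round 3 — Kestrel shuts down.
  Prism: +50 → 50 < 80
No further shutdowns.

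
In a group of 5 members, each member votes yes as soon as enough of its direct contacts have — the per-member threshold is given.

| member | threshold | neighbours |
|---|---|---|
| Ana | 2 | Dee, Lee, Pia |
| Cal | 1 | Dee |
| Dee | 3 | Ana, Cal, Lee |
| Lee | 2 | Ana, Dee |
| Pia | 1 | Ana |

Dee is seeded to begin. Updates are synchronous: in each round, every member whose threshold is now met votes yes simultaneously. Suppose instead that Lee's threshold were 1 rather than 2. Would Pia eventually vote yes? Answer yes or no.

yes

With Lee's threshold at 1:
Round 1 — Dee votes yes (initial).
Round 2 — checking thresholds:
  Ana: 1 of 3 neighbours < 2, below threshold.
  Cal: 1 of 1 neighbours ≥ 1, votes yes.
  Lee: 1 of 2 neighbours ≥ 1, votes yes.
Round 3 — checking thresholds:
  Ana: 2 of 3 neighbours ≥ 2, votes yes.
Round 4 — checking thresholds:
  Pia: 1 of 1 neighbours ≥ 1, votes yes.
Round 5 — no new yes votes; cascade stops.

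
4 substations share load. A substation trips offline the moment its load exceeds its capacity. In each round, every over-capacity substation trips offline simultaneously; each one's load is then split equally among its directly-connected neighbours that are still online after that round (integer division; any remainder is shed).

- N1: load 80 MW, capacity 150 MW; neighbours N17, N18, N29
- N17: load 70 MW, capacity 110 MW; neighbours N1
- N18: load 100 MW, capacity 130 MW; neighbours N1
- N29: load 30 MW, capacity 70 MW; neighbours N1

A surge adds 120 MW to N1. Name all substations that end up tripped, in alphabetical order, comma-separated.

N1, N17, N18, N29

Round 1 — N1 at 200 > 150. N1 trips offline.
  N1 sheds 200 MW to N17, N18, N29: 66 each (2 lost).
    N17: 70+66 = 136 > 110
    N18: 100+66 = 166 > 130
    N29: 30+66 = 96 > 70
Round 2 — N17, N18, N29 trip offline.
  N17 sheds 136 MW: no online neighbours, lost.
  N18 sheds 166 MW: no online neighbours, lost.
  N29 sheds 96 MW: no online neighbours, lost.
No further trips.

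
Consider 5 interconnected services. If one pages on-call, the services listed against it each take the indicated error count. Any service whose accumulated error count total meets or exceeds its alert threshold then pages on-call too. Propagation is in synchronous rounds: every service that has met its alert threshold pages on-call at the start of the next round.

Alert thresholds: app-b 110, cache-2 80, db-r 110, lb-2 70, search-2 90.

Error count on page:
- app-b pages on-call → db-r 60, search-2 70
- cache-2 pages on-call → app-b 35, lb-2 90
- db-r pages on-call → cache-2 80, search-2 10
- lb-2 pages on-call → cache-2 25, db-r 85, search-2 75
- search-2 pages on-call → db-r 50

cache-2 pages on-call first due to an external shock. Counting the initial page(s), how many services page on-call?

2

Round 1 — cache-2 pages on-call (initial).
  app-b: +35 → 35 < 110
  lb-2: +90 → 90 ≥ 70
Round 2 — lb-2 pages on-call.
  db-r: +85 → 85 < 110
  search-2: +75 → 75 < 90
No further pages.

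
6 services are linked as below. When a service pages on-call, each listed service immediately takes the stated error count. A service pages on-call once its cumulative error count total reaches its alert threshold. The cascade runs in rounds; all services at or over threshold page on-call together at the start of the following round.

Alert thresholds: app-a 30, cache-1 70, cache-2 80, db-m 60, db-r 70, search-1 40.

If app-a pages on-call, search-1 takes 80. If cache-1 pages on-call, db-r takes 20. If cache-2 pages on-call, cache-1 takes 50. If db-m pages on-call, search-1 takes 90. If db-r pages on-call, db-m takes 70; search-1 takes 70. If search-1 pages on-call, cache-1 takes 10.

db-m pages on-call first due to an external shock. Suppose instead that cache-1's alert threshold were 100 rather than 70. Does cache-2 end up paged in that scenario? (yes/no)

no

With cache-1's alert threshold at 100:
Round 1 — db-m pages on-call (initial).
  search-1: +90 → 90 ≥ 40
Round 2 — search-1 pages on-call.
  cache-1: +10 → 10 < 100
No further pages.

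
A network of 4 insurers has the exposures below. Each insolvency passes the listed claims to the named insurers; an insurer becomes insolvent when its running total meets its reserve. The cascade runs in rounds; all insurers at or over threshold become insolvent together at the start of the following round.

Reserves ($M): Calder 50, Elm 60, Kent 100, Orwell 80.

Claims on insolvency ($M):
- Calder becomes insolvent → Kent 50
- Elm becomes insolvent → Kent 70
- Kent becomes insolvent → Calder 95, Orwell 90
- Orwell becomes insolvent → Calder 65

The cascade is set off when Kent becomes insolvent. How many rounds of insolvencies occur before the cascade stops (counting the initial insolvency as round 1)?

Round 1 — Kent becomes insolvent (initial).
  Calder: +95 → 95 ≥ 50
  Orwell: +90 → 90 ≥ 80
Round 2 — Calder, Orwell become insolvent.
No further insolvencies.

2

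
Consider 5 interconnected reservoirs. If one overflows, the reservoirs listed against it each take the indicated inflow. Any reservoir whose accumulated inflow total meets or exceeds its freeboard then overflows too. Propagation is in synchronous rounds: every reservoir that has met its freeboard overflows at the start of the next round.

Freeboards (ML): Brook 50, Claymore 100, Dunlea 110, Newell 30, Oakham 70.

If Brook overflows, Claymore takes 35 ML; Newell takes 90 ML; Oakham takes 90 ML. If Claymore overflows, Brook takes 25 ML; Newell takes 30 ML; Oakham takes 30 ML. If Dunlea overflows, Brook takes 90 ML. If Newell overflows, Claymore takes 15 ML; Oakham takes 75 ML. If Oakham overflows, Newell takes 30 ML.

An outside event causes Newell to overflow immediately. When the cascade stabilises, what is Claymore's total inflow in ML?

15

Round 1 — Newell overflows (initial).
  Claymore: +15 → 15 < 100
  Oakham: +75 → 75 ≥ 70
Round 2 — Oakham overflows.
No further overflows.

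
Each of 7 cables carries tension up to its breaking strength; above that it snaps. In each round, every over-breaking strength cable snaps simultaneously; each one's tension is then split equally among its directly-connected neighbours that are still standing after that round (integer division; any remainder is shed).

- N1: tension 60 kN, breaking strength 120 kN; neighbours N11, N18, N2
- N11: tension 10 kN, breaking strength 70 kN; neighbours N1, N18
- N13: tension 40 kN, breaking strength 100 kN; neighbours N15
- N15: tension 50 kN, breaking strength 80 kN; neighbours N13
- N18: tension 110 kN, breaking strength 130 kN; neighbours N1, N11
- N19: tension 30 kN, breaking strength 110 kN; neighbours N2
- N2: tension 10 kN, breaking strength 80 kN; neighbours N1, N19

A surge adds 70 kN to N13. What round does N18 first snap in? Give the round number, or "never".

Round 1 — N13 at 110 > 100. N13 snaps.
  N13 sheds 110 kN to N15: 110 each.
    N15: 50+110 = 160 > 80
Round 2 — N15 snaps.
  N15 sheds 160 kN: no online neighbours, lost.
No further breaks.

never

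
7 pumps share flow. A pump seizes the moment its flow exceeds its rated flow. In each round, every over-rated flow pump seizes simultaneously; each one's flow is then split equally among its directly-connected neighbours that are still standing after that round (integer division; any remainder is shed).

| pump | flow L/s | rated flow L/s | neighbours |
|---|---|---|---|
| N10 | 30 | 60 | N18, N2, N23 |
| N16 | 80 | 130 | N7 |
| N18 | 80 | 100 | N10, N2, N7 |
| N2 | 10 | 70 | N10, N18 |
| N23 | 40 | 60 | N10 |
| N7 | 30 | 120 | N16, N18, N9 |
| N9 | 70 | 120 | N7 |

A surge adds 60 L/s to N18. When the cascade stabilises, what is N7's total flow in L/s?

76

Round 1 — N18 at 140 > 100. N18 seizes.
  N18 sheds 140 L/s to N10, N2, N7: 46 each (2 lost).
    N10: 30+46 = 76 > 60
    N2: 10+46 = 56 ≤ 70
    N7: 30+46 = 76 ≤ 120
Round 2 — N10 seizes.
  N10 sheds 76 L/s to N2, N23: 38 each.
    N2: 56+38 = 94 > 70
    N23: 40+38 = 78 > 60
Round 3 — N2, N23 seize.
  N2 sheds 94 L/s: no online neighbours, lost.
  N23 sheds 78 L/s: no online neighbours, lost.
No further seizures.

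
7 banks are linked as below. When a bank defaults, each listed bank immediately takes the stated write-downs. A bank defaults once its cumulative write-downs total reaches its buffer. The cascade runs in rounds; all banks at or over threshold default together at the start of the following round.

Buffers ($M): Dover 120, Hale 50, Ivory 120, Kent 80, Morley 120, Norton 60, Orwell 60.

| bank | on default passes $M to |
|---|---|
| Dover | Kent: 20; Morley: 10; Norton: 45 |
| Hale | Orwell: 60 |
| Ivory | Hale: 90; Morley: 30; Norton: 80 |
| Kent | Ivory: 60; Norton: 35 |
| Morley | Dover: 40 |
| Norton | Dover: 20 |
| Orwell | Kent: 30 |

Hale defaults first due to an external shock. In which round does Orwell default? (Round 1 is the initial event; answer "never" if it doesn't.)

Round 1 — Hale defaults (initial).
  Orwell: +60 → 60 ≥ 60
Round 2 — Orwell defaults.
  Kent: +30 → 30 < 80
No further defaults.

2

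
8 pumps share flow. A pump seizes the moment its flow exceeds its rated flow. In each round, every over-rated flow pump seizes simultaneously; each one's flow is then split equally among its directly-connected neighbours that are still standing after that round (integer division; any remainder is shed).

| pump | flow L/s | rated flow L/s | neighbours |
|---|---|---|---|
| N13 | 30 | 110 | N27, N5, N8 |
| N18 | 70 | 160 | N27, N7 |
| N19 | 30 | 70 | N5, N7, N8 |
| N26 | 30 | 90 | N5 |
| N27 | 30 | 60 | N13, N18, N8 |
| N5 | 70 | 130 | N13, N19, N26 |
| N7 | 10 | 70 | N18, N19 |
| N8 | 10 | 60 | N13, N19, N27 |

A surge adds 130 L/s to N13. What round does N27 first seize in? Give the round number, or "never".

2

Round 1 — N13 at 160 > 110. N13 seizes.
  N13 sheds 160 L/s to N27, N5, N8: 53 each (1 lost).
    N27: 30+53 = 83 > 60
    N5: 70+53 = 123 ≤ 130
    N8: 10+53 = 63 > 60
Round 2 — N27, N8 seize.
  N27 sheds 83 L/s to N18: 83 each.
    N18: 70+83 = 153 ≤ 160
  N8 sheds 63 L/s to N19: 63 each.
    N19: 30+63 = 93 > 70
Round 3 — N19 seizes.
  N19 sheds 93 L/s to N5, N7: 46 each (1 lost).
    N5: 123+46 = 169 > 130
    N7: 10+46 = 56 ≤ 70
Round 4 — N5 seizes.
  N5 sheds 169 L/s to N26: 169 each.
    N26: 30+169 = 199 > 90
Round 5 — N26 seizes.
  N26 sheds 199 L/s: no online neighbours, lost.
No further seizures.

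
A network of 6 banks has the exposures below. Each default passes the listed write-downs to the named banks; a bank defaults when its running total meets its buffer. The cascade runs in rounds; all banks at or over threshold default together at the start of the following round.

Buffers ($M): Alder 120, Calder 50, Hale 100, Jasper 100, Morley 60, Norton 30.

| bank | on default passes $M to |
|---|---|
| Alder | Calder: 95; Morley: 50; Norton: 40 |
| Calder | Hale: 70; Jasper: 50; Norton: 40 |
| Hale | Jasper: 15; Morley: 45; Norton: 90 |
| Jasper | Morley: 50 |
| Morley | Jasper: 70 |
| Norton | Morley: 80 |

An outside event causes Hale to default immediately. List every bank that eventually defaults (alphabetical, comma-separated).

Hale, Morley, Norton

Round 1 — Hale defaults (initial).
  Jasper: +15 → 15 < 100
  Morley: +45 → 45 < 60
  Norton: +90 → 90 ≥ 30
Round 2 — Norton defaults.
  Morley: +80 → 125 ≥ 60
Round 3 — Morley defaults.
  Jasper: +70 → 85 < 100
No further defaults.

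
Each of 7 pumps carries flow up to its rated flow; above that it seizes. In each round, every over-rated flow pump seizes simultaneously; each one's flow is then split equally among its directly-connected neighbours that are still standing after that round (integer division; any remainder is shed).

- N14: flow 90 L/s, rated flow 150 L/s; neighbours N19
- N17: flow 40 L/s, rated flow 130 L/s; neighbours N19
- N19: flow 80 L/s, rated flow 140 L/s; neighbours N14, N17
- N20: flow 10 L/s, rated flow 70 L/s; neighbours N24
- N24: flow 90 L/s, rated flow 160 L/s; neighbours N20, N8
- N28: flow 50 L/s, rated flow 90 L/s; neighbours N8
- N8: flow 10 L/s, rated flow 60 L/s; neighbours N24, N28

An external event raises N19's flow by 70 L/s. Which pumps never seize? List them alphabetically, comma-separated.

N17, N20, N24, N28, N8

Round 1 — N19 at 150 > 140. N19 seizes.
  N19 sheds 150 L/s to N14, N17: 75 each.
    N14: 90+75 = 165 > 150
    N17: 40+75 = 115 ≤ 130
Round 2 — N14 seizes.
  N14 sheds 165 L/s: no online neighbours, lost.
No further seizures.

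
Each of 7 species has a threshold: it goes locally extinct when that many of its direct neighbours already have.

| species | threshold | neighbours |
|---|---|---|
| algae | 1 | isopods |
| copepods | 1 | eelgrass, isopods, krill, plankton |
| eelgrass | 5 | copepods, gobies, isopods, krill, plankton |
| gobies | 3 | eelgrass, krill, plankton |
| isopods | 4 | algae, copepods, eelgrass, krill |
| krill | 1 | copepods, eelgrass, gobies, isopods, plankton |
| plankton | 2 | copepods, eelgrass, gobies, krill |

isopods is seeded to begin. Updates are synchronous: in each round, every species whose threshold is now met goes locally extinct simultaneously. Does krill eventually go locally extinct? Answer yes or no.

Round 1 — isopods goes locally extinct (initial).
Round 2 — checking thresholds:
  algae: 1 of 1 neighbours ≥ 1, goes locally extinct.
  copepods: 1 of 4 neighbours ≥ 1, goes locally extinct.
  eelgrass: 1 of 5 neighbours < 5, below threshold.
  krill: 1 of 5 neighbours ≥ 1, goes locally extinct.
Round 3 — checking thresholds:
  eelgrass: 3 of 5 neighbours < 5, below threshold.
  gobies: 1 of 3 neighbours < 3, below threshold.
  plankton: 2 of 4 neighbours ≥ 2, goes locally extinct.
Round 4 — no new extinctions; cascade stops.

yes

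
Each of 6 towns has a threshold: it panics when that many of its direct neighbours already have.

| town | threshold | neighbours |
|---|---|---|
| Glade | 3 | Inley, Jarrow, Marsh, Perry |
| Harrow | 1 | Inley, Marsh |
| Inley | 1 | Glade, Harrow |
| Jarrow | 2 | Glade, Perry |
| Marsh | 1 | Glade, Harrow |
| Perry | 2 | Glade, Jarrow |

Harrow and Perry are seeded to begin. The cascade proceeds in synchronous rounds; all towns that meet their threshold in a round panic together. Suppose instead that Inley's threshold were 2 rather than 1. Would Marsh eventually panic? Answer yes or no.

yes

With Inley's threshold at 2:
Round 1 — Harrow, Perry panic (initial).
Round 2 — checking thresholds:
  Glade: 1 of 4 neighbours < 3, holds.
  Inley: 1 of 2 neighbours < 2, holds.
  Jarrow: 1 of 2 neighbours < 2, holds.
  Marsh: 1 of 2 neighbours ≥ 1, panics.
Round 3 — no new panics; cascade stops.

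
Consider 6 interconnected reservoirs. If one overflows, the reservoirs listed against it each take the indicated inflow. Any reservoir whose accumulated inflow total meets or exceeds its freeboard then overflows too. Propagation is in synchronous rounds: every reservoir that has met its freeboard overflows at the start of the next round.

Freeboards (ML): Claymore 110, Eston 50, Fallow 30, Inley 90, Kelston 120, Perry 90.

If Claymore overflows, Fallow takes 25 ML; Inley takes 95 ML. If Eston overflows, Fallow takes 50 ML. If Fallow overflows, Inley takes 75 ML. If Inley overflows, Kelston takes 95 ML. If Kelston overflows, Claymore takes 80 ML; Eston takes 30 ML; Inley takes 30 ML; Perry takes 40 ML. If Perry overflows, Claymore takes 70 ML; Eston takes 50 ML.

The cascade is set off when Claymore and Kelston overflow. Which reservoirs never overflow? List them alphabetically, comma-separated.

Eston, Fallow, Perry

Round 1 — Claymore, Kelston overflow (initial).
  Eston: +30 → 30 < 50
  Fallow: +25 → 25 < 30
  Inley: +95+30 → 125 ≥ 90
  Perry: +40 → 40 < 90
Round 2 — Inley overflows.
No further overflows.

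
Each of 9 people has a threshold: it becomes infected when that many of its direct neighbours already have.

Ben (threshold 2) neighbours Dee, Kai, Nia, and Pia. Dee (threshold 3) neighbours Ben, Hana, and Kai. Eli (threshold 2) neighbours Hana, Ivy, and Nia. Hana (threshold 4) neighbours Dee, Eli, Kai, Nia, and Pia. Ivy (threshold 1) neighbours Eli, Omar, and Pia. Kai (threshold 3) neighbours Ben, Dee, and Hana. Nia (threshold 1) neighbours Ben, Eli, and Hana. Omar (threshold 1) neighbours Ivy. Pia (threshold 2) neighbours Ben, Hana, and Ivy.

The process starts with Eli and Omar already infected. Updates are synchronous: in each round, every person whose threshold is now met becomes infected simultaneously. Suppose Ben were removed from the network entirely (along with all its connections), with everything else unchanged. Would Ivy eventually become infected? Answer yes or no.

yes

With Ben removed:
Round 1 — Eli, Omar become infected (initial).
Round 2 — checking thresholds:
  Hana: 1 of 5 neighbours < 4, below threshold.
  Ivy: 2 of 3 neighbours ≥ 1, becomes infected.
  Nia: 1 of 2 neighbours ≥ 1, becomes infected.
Round 3 — no new infections; cascade stops.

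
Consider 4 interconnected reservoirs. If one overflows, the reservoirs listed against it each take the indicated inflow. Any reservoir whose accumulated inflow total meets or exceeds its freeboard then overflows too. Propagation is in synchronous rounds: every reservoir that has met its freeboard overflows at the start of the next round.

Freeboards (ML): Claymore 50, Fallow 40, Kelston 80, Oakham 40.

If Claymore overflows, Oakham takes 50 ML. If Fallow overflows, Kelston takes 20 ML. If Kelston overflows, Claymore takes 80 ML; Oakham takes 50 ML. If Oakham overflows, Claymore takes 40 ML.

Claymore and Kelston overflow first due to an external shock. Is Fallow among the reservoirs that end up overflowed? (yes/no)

Round 1 — Claymore, Kelston overflow (initial).
  Oakham: +50+50 → 100 ≥ 40
Round 2 — Oakham overflows.
No further overflows.

no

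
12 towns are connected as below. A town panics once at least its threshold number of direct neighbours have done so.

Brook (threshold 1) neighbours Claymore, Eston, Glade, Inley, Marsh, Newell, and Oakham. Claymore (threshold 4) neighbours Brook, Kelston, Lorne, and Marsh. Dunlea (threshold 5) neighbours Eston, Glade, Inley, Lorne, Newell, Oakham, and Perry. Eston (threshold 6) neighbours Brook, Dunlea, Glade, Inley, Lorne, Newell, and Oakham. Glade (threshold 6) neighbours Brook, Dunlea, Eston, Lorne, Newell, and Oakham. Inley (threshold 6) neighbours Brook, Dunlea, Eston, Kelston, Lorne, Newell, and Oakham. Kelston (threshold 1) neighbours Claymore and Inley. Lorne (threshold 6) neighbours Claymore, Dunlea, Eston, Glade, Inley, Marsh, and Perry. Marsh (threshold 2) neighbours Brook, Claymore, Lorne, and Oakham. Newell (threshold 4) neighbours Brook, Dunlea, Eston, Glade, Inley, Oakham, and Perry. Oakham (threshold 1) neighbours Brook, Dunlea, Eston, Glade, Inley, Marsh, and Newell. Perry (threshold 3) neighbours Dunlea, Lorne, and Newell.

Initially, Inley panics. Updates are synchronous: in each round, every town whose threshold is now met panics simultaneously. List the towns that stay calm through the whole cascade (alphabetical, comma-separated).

Round 1 — Inley panics (initial).
Round 2 — checking thresholds:
  Brook: 1 of 7 neighbours ≥ 1, panics.
  Dunlea: 1 of 7 neighbours < 5, not yet.
  Eston: 1 of 7 neighbours < 6, not yet.
  Kelston: 1 of 2 neighbours ≥ 1, panics.
  Lorne: 1 of 7 neighbours < 6, not yet.
  Newell: 1 of 7 neighbours < 4, not yet.
  Oakham: 1 of 7 neighbours ≥ 1, panics.
Round 3 — checking thresholds:
  Claymore: 2 of 4 neighbours < 4, not yet.
  Dunlea: 2 of 7 neighbours < 5, not yet.
  Eston: 3 of 7 neighbours < 6, not yet.
  Glade: 2 of 6 neighbours < 6, not yet.
  Lorne: 1 of 7 neighbours < 6, not yet.
  Marsh: 2 of 4 neighbours ≥ 2, panics.
  Newell: 3 of 7 neighbours < 4, not yet.
Round 4 — no new panics; cascade stops.

Claymore, Dunlea, Eston, Glade, Lorne, Newell, Perry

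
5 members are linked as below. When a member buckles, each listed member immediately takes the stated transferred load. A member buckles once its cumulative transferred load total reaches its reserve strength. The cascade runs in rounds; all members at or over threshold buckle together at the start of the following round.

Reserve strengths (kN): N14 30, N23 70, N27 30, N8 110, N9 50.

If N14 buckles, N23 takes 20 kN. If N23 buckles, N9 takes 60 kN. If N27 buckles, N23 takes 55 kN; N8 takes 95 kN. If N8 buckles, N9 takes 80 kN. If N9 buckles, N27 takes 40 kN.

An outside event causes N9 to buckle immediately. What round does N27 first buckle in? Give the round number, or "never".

2

Round 1 — N9 buckles (initial).
  N27: +40 → 40 ≥ 30
Round 2 — N27 buckles.
  N23: +55 → 55 < 70
  N8: +95 → 95 < 110
No further bucklings.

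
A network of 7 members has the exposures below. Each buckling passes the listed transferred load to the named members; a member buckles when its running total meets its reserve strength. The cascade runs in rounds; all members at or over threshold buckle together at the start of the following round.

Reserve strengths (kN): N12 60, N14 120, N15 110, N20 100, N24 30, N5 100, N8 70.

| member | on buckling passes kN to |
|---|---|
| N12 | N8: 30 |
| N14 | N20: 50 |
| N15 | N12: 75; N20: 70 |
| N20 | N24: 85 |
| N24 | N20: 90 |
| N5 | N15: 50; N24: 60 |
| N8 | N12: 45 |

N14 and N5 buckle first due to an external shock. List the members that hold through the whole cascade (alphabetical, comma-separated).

N12, N15, N8

Round 1 — N14, N5 buckle (initial).
  N15: +50 → 50 < 110
  N20: +50 → 50 < 100
  N24: +60 → 60 ≥ 30
Round 2 — N24 buckles.
  N20: +90 → 140 ≥ 100
Round 3 — N20 buckles.
No further bucklings.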